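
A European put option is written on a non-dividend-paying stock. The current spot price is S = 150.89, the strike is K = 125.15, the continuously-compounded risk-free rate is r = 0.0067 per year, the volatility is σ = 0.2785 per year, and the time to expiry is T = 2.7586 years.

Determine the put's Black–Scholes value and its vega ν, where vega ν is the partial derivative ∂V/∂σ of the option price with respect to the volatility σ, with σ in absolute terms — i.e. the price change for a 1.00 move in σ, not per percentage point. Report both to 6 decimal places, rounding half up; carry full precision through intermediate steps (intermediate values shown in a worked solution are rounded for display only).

σ√T = 0.2785·√2.7586 = 0.462562
d₁ = (ln(S/K) + (r+σ²/2)T) / (σ√T) = (ln(150.89/125.15) + (0.0067+0.2785²/2)·2.7586) / 0.462562 = (0.187038 + 0.125464) / 0.462562 = 0.675591
d₂ = d₁ − σ√T = 0.675591 − 0.462562 = 0.213029
e^{−rT} = e^{−0.0067·2.7586} = 0.981687
N(−d₁) = 0.249650,  N(−d₂) = 0.415652
Put price V = K·e^{−rT}·N(−d₂) − S·N(−d₁) = 51.066249 − 37.669730 = 13.396520
φ(d₁) = (1/√(2π))·e^{−d₁²/2} = 0.317540
ν = S·φ(d₁)·√T = 79.580001

price = 13.396520
ν = 79.580001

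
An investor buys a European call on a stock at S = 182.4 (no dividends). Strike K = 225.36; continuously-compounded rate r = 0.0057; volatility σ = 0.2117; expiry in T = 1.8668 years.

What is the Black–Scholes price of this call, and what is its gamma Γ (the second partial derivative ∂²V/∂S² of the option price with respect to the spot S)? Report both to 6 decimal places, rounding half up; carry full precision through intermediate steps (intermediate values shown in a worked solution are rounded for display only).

σ√T = 0.2117·√1.8668 = 0.289248
d₁ = (ln(S/K) + (r+σ²/2)T) / (σ√T) = (ln(182.4/225.36) + (0.0057+0.2117²/2)·1.8668) / 0.289248 = (-0.211497 + 0.052473) / 0.289248 = -0.549786
d₂ = d₁ − σ√T = -0.549786 − 0.289248 = -0.839033
e^{−rT} = e^{−0.0057·1.8668} = 0.989416
N(d₁) = 0.291233,  N(d₂) = 0.200725
Call price V = S·N(d₁) − K·e^{−rT}·N(d₂) = 53.120931 − 44.756667 = 8.364264
φ(d₁) = (1/√(2π))·e^{−d₁²/2} = 0.342984
Γ = φ(d₁) / (S·σ·√T) = 0.006501

price = 8.364264
Γ = 0.006501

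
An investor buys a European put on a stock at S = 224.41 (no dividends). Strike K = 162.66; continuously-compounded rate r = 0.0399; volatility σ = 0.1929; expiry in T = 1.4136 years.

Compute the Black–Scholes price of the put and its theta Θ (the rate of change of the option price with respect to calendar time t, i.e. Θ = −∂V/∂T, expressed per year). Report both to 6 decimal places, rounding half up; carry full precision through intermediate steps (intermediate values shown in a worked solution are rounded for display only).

σ√T = 0.1929·√1.4136 = 0.229348
d₁ = (ln(S/K) + (r+σ²/2)T) / (σ√T) = (ln(224.41/162.66) + (0.0399+0.1929²/2)·1.4136) / 0.229348 = (0.321813 + 0.082703) / 0.229348 = 1.763761
d₂ = d₁ − σ√T = 1.763761 − 0.229348 = 1.534413
e^{−rT} = e^{−0.0399·1.4136} = 0.945159
N(−d₁) = 0.038886,  N(−d₂) = 0.062464
Put price V = K·e^{−rT}·N(−d₂) − S·N(−d₁) = 9.603195 − 8.726433 = 0.876762
φ(d₁) = (1/√(2π))·e^{−d₁²/2} = 0.084216
Θ = −S·φ(d₁)·σ/(2√T) + r·K·e^{−rT}·N(−d₂) = −1.533127 + 0.383167 = -1.149959

price = 0.876762
Θ = -1.149959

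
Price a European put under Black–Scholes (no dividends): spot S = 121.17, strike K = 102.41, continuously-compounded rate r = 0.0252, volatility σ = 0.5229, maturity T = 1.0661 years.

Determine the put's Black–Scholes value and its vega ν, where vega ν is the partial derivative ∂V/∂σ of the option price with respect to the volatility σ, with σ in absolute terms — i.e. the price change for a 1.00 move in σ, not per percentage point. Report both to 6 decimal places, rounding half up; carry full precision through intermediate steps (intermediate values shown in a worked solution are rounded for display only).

σ√T = 0.5229·√1.0661 = 0.539905
d₁ = (ln(S/K) + (r+σ²/2)T) / (σ√T) = (ln(121.17/102.41) + (0.0252+0.5229²/2)·1.0661) / 0.539905 = (0.168210 + 0.172615) / 0.539905 = 0.631268
d₂ = d₁ − σ√T = 0.631268 − 0.539905 = 0.091362
e^{−rT} = e^{−0.0252·1.0661} = 0.973492
N(−d₁) = 0.263933,  N(−d₂) = 0.463602
Put price V = K·e^{−rT}·N(−d₂) − S·N(−d₁) = 46.218981 − 31.980734 = 14.238247
φ(d₁) = (1/√(2π))·e^{−d₁²/2} = 0.326872
ν = S·φ(d₁)·√T = 40.895095

price = 14.238247
ν = 40.895095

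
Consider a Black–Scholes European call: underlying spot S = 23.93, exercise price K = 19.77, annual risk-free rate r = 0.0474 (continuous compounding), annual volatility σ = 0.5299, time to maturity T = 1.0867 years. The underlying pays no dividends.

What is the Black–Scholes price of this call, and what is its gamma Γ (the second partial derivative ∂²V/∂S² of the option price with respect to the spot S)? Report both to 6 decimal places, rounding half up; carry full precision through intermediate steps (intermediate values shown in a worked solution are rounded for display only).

price = 7.649828
Γ = 0.023370

σ√T = 0.5299·√1.0867 = 0.552394
d₁ = (ln(S/K) + (r+σ²/2)T) / (σ√T) = (ln(23.93/19.77) + (0.0474+0.5299²/2)·1.0867) / 0.552394 = (0.190967 + 0.204079) / 0.552394 = 0.715153
d₂ = d₁ − σ√T = 0.715153 − 0.552394 = 0.162760
e^{−rT} = e^{−0.0474·1.0867} = 0.949795
N(d₁) = 0.762743,  N(d₂) = 0.564646
Call price V = S·N(d₁) − K·e^{−rT}·N(d₂) = 18.252437 − 10.602609 = 7.649828
φ(d₁) = (1/√(2π))·e^{−d₁²/2} = 0.308924
Γ = φ(d₁) / (S·σ·√T) = 0.023370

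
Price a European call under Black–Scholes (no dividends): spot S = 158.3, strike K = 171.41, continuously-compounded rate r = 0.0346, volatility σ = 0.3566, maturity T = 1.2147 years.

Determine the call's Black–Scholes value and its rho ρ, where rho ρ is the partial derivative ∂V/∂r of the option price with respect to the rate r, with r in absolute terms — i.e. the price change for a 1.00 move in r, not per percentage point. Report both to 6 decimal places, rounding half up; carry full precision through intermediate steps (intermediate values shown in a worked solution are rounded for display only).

σ√T = 0.3566·√1.2147 = 0.393021
d₁ = (ln(S/K) + (r+σ²/2)T) / (σ√T) = (ln(158.3/171.41) + (0.0346+0.3566²/2)·1.2147) / 0.393021 = (-0.079566 + 0.119261) / 0.393021 = 0.101000
d₂ = d₁ − σ√T = 0.101000 − 0.393021 = -0.292021
e^{−rT} = e^{−0.0346·1.2147} = 0.958842
N(d₁) = 0.540225,  N(d₂) = 0.385135
Call price V = S·N(d₁) − K·e^{−rT}·N(d₂) = 85.517565 − 63.298951 = 22.218613
ρ = K·T·e^{−rT}·N(d₂) = 76.889236

price = 22.218613
ρ = 76.889236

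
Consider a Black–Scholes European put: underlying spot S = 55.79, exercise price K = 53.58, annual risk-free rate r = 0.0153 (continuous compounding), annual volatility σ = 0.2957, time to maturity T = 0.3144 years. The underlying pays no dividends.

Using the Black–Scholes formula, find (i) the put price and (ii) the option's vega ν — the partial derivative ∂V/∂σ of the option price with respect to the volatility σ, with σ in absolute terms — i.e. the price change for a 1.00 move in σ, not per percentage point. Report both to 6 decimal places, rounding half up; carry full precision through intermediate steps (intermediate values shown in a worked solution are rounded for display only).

price = 2.503949
ν = 11.714811

σ√T = 0.2957·√0.3144 = 0.165803
d₁ = (ln(S/K) + (r+σ²/2)T) / (σ√T) = (ln(55.79/53.58) + (0.0153+0.2957²/2)·0.3144) / 0.165803 = (0.040419 + 0.018556) / 0.165803 = 0.355690
d₂ = d₁ − σ√T = 0.355690 − 0.165803 = 0.189887
e^{−rT} = e^{−0.0153·0.3144} = 0.995201
N(−d₁) = 0.361037,  N(−d₂) = 0.424699
Put price V = K·e^{−rT}·N(−d₂) − S·N(−d₁) = 22.646176 − 20.142228 = 2.503949
φ(d₁) = (1/√(2π))·e^{−d₁²/2} = 0.374488
ν = S·φ(d₁)·√T = 11.714811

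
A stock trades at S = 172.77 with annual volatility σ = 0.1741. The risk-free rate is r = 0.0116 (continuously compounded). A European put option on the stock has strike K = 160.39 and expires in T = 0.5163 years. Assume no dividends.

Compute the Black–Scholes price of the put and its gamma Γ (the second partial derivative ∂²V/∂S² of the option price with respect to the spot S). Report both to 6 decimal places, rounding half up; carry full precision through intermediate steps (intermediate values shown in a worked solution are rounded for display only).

σ√T = 0.1741·√0.5163 = 0.125098
d₁ = (ln(S/K) + (r+σ²/2)T) / (σ√T) = (ln(172.77/160.39) + (0.0116+0.1741²/2)·0.5163) / 0.125098 = (0.074353 + 0.013814) / 0.125098 = 0.704782
d₂ = d₁ − σ√T = 0.704782 − 0.125098 = 0.579684
e^{−rT} = e^{−0.0116·0.5163} = 0.994029
N(−d₁) = 0.240473,  N(−d₂) = 0.281064
Put price V = K·e^{−rT}·N(−d₂) − S·N(−d₁) = 44.810652 − 41.546519 = 3.264133
φ(d₁) = (1/√(2π))·e^{−d₁²/2} = 0.311207
Γ = φ(d₁) / (S·σ·√T) = 0.014399

price = 3.264133
Γ = 0.014399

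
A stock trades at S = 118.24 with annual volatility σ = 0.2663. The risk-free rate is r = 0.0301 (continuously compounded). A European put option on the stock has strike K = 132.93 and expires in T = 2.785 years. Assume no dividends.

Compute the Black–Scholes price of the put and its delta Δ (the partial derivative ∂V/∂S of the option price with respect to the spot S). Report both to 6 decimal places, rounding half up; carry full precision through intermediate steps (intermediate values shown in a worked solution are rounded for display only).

price = 23.202523
Δ = -0.441438

σ√T = 0.2663·√2.785 = 0.444410
d₁ = (ln(S/K) + (r+σ²/2)T) / (σ√T) = (ln(118.24/132.93) + (0.0301+0.2663²/2)·2.785) / 0.444410 = (-0.117106 + 0.182579) / 0.444410 = 0.147324
d₂ = d₁ − σ√T = 0.147324 − 0.444410 = -0.297086
e^{−rT} = e^{−0.0301·2.785} = 0.919589
N(−d₁) = 0.441438,  N(−d₂) = 0.616799
Put price V = K·e^{−rT}·N(−d₂) − S·N(−d₁) = 75.398155 − 52.195632 = 23.202523
Δ = −N(−d₁) = -0.441438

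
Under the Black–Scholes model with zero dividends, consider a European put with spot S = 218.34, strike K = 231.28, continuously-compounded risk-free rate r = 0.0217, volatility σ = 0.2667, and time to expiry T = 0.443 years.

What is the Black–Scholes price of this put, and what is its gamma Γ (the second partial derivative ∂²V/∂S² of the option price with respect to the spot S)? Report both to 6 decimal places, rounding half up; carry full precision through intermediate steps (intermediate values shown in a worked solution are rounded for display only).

σ√T = 0.2667·√0.443 = 0.177511
d₁ = (ln(S/K) + (r+σ²/2)T) / (σ√T) = (ln(218.34/231.28) + (0.0217+0.2667²/2)·0.443) / 0.177511 = (-0.057576 + 0.025368) / 0.177511 = -0.181439
d₂ = d₁ − σ√T = -0.181439 − 0.177511 = -0.358950
e^{−rT} = e^{−0.0217·0.443} = 0.990433
N(−d₁) = 0.571989,  N(−d₂) = 0.640184
Put price V = K·e^{−rT}·N(−d₂) − S·N(−d₁) = 146.645210 − 124.888006 = 21.757204
φ(d₁) = (1/√(2π))·e^{−d₁²/2} = 0.392429
Γ = φ(d₁) / (S·σ·√T) = 0.010125

price = 21.757204
Γ = 0.010125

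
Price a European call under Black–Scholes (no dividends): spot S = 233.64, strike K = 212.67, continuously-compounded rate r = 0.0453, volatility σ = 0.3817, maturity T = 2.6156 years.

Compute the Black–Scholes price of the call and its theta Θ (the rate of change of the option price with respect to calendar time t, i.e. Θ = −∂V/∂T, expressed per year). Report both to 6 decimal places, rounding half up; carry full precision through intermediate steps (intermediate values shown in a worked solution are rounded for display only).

σ√T = 0.3817·√2.6156 = 0.617316
d₁ = (ln(S/K) + (r+σ²/2)T) / (σ√T) = (ln(233.64/212.67) + (0.0453+0.3817²/2)·2.6156) / 0.617316 = (0.094040 + 0.309026) / 0.617316 = 0.652933
d₂ = d₁ − σ√T = 0.652933 − 0.617316 = 0.035617
e^{−rT} = e^{−0.0453·2.6156} = 0.888264
N(d₁) = 0.743100,  N(d₂) = 0.514206
Call price V = S·N(d₁) − K·e^{−rT}·N(d₂) = 173.617946 − 97.137120 = 76.480825
φ(d₁) = (1/√(2π))·e^{−d₁²/2} = 0.322356
Θ = −S·φ(d₁)·σ/(2√T) − r·K·e^{−rT}·N(d₂) = −8.887697 − 4.400312 = -13.288008

price = 76.480825
Θ = -13.288008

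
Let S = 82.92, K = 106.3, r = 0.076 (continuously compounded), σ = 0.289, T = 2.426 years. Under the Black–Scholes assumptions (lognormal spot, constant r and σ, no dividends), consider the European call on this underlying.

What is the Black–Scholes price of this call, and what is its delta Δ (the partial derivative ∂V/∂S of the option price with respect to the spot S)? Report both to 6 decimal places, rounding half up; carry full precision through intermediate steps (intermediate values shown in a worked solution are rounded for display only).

price = 12.664475
Δ = 0.533018

σ√T = 0.289·√2.426 = 0.450135
d₁ = (ln(S/K) + (r+σ²/2)T) / (σ√T) = (ln(82.92/106.3) + (0.076+0.289²/2)·2.426) / 0.450135 = (-0.248389 + 0.285687) / 0.450135 = 0.082859
d₂ = d₁ − σ√T = 0.082859 − 0.450135 = -0.367276
e^{−rT} = e^{−0.076·2.426} = 0.831623
N(d₁) = 0.533018,  N(d₂) = 0.356707
Call price V = S·N(d₁) − K·e^{−rT}·N(d₂) = 44.197881 − 31.533406 = 12.664475
Δ = N(d₁) = 0.533018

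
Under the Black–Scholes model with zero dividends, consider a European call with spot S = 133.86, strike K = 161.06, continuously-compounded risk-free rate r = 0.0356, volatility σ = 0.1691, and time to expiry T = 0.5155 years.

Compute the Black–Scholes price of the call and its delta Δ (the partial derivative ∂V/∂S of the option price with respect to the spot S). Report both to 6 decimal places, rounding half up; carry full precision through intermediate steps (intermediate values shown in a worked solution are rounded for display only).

σ√T = 0.1691·√0.5155 = 0.121411
d₁ = (ln(S/K) + (r+σ²/2)T) / (σ√T) = (ln(133.86/161.06) + (0.0356+0.1691²/2)·0.5155) / 0.121411 = (-0.184982 + 0.025722) / 0.121411 = -1.311746
d₂ = d₁ − σ√T = -1.311746 − 0.121411 = -1.433157
e^{−rT} = e^{−0.0356·0.5155} = 0.981816
N(d₁) = 0.094803,  N(d₂) = 0.075906
Call price V = S·N(d₁) − K·e^{−rT}·N(d₂) = 12.690316 − 12.003183 = 0.687134
Δ = N(d₁) = 0.094803

price = 0.687134
Δ = 0.094803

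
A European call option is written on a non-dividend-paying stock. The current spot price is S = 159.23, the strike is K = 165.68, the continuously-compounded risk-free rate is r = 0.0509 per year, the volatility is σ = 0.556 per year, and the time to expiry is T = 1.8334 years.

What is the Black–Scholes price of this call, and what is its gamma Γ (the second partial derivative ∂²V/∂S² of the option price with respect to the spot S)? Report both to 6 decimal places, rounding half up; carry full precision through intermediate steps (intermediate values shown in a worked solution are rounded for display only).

σ√T = 0.556·√1.8334 = 0.752841
d₁ = (ln(S/K) + (r+σ²/2)T) / (σ√T) = (ln(159.23/165.68) + (0.0509+0.556²/2)·1.8334) / 0.752841 = (-0.039709 + 0.376705) / 0.752841 = 0.447633
d₂ = d₁ − σ√T = 0.447633 − 0.752841 = -0.305208
e^{−rT} = e^{−0.0509·1.8334} = 0.910902
N(d₁) = 0.672791,  N(d₂) = 0.380104
Call price V = S·N(d₁) − K·e^{−rT}·N(d₂) = 107.128499 − 57.364583 = 49.763916
φ(d₁) = (1/√(2π))·e^{−d₁²/2} = 0.360910
Γ = φ(d₁) / (S·σ·√T) = 0.003011

price = 49.763916
Γ = 0.003011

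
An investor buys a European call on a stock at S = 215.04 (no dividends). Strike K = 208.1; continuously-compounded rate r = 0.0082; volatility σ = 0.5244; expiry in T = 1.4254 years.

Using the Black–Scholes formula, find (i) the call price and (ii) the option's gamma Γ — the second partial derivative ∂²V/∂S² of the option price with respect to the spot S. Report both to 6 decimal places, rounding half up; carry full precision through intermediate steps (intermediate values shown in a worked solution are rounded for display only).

price = 56.501622
Γ = 0.002752

σ√T = 0.5244·√1.4254 = 0.626082
d₁ = (ln(S/K) + (r+σ²/2)T) / (σ√T) = (ln(215.04/208.1) + (0.0082+0.5244²/2)·1.4254) / 0.626082 = (0.032805 + 0.207677) / 0.626082 = 0.384108
d₂ = d₁ − σ√T = 0.384108 − 0.626082 = -0.241974
e^{−rT} = e^{−0.0082·1.4254} = 0.988380
N(d₁) = 0.649551,  N(d₂) = 0.404400
Call price V = S·N(d₁) − K·e^{−rT}·N(d₂) = 139.679376 − 83.177753 = 56.501622
φ(d₁) = (1/√(2π))·e^{−d₁²/2} = 0.370572
Γ = φ(d₁) / (S·σ·√T) = 0.002752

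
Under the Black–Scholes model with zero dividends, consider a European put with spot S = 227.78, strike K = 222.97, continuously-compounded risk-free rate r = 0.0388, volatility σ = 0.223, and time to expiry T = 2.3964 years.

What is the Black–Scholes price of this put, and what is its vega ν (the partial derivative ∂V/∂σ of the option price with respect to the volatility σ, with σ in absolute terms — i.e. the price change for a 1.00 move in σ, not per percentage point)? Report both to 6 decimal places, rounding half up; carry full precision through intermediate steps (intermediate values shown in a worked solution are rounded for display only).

σ√T = 0.223·√2.3964 = 0.345211
d₁ = (ln(S/K) + (r+σ²/2)T) / (σ√T) = (ln(227.78/222.97) + (0.0388+0.223²/2)·2.3964) / 0.345211 = (0.021343 + 0.152566) / 0.345211 = 0.503775
d₂ = d₁ − σ√T = 0.503775 − 0.345211 = 0.158564
e^{−rT} = e^{−0.0388·2.3964} = 0.911211
N(−d₁) = 0.307210,  N(−d₂) = 0.437006
Put price V = K·e^{−rT}·N(−d₂) − S·N(−d₁) = 88.787772 − 69.976237 = 18.811535
φ(d₁) = (1/√(2π))·e^{−d₁²/2} = 0.351399
ν = S·φ(d₁)·√T = 123.906953

price = 18.811535
ν = 123.906953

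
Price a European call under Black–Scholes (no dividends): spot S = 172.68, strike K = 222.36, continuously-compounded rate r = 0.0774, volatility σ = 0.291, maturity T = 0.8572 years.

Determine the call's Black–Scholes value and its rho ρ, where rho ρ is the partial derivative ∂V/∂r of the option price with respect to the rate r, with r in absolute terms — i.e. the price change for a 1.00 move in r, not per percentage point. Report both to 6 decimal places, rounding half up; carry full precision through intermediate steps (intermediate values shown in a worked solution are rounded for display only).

price = 7.355500
ρ = 36.410354

σ√T = 0.291·√0.8572 = 0.269423
d₁ = (ln(S/K) + (r+σ²/2)T) / (σ√T) = (ln(172.68/222.36) + (0.0774+0.291²/2)·0.8572) / 0.269423 = (-0.252858 + 0.102642) / 0.269423 = -0.557548
d₂ = d₁ − σ√T = -0.557548 − 0.269423 = -0.826970
e^{−rT} = e^{−0.0774·0.8572} = 0.935806
N(d₁) = 0.288577,  N(d₂) = 0.204127
Call price V = S·N(d₁) − K·e^{−rT}·N(d₂) = 49.831415 − 42.475915 = 7.355500
ρ = K·T·e^{−rT}·N(d₂) = 36.410354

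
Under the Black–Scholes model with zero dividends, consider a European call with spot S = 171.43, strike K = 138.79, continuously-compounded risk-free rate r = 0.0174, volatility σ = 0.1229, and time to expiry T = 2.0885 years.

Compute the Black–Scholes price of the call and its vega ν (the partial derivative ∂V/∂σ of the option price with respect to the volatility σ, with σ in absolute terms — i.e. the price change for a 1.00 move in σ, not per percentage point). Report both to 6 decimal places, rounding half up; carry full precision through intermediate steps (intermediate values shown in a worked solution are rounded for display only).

σ√T = 0.1229·√2.0885 = 0.177611
d₁ = (ln(S/K) + (r+σ²/2)T) / (σ√T) = (ln(171.43/138.79) + (0.0174+0.1229²/2)·2.0885) / 0.177611 = (0.211213 + 0.052113) / 0.177611 = 1.482600
d₂ = d₁ − σ√T = 1.482600 − 0.177611 = 1.304990
e^{−rT} = e^{−0.0174·2.0885} = 0.964312
N(d₁) = 0.930910,  N(d₂) = 0.904052
Call price V = S·N(d₁) − K·e^{−rT}·N(d₂) = 159.585850 − 120.995519 = 38.590331
φ(d₁) = (1/√(2π))·e^{−d₁²/2} = 0.132922
ν = S·φ(d₁)·√T = 32.930771

price = 38.590331
ν = 32.930771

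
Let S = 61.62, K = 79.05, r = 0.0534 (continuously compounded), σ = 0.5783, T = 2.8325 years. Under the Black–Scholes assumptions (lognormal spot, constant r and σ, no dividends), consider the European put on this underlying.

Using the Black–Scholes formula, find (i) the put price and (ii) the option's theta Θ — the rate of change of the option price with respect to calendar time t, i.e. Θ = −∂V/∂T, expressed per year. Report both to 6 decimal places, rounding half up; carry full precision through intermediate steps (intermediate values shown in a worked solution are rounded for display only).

σ√T = 0.5783·√2.8325 = 0.973281
d₁ = (ln(S/K) + (r+σ²/2)T) / (σ√T) = (ln(61.62/79.05) + (0.0534+0.5783²/2)·2.8325) / 0.973281 = (-0.249094 + 0.624893) / 0.973281 = 0.386116
d₂ = d₁ − σ√T = 0.386116 − 0.973281 = -0.587165
e^{−rT} = e^{−0.0534·2.8325} = 0.859628
N(−d₁) = 0.349705,  N(−d₂) = 0.721454
Put price V = K·e^{−rT}·N(−d₂) − S·N(−d₁) = 49.025361 − 21.548848 = 27.476513
φ(d₁) = (1/√(2π))·e^{−d₁²/2} = 0.370285
Θ = −S·φ(d₁)·σ/(2√T) + r·K·e^{−rT}·N(−d₂) = −3.920094 + 2.617954 = -1.302140

price = 27.476513
Θ = -1.302140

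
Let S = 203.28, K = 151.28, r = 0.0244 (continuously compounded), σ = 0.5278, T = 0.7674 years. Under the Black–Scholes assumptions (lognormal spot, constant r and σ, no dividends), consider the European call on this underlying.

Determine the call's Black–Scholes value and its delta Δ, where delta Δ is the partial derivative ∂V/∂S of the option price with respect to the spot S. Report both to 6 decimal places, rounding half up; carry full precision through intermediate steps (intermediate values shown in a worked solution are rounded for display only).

price = 66.510587
Δ = 0.818770

σ√T = 0.5278·√0.7674 = 0.462360
d₁ = (ln(S/K) + (r+σ²/2)T) / (σ√T) = (ln(203.28/151.28) + (0.0244+0.5278²/2)·0.7674) / 0.462360 = (0.295452 + 0.125613) / 0.462360 = 0.910686
d₂ = d₁ − σ√T = 0.910686 − 0.462360 = 0.448326
e^{−rT} = e^{−0.0244·0.7674} = 0.981450
N(d₁) = 0.818770,  N(d₂) = 0.673041
Call price V = S·N(d₁) − K·e^{−rT}·N(d₂) = 166.439488 − 99.928901 = 66.510587
Δ = N(d₁) = 0.818770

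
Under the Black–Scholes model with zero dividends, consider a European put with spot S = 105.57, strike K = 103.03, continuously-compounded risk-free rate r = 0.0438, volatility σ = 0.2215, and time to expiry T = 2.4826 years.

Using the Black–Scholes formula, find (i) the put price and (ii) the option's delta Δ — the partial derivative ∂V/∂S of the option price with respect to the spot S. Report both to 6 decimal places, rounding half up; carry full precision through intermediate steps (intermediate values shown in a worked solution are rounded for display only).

σ√T = 0.2215·√2.4826 = 0.349001
d₁ = (ln(S/K) + (r+σ²/2)T) / (σ√T) = (ln(105.57/103.03) + (0.0438+0.2215²/2)·2.4826) / 0.349001 = (0.024354 + 0.169639) / 0.349001 = 0.555851
d₂ = d₁ − σ√T = 0.555851 − 0.349001 = 0.206850
e^{−rT} = e^{−0.0438·2.4826} = 0.896965
N(−d₁) = 0.289156,  N(−d₂) = 0.418063
Put price V = K·e^{−rT}·N(−d₂) − S·N(−d₁) = 38.635068 − 30.526223 = 8.108845
Δ = −N(−d₁) = -0.289156

price = 8.108845
Δ = -0.289156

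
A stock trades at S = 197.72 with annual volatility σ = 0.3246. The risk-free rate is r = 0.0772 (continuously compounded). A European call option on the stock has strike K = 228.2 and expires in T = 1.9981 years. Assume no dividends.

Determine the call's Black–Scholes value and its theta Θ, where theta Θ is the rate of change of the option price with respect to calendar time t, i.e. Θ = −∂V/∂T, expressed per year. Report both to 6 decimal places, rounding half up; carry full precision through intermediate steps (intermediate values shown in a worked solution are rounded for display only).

price = 36.763176
Θ = -15.090173

σ√T = 0.3246·√1.9981 = 0.458836
d₁ = (ln(S/K) + (r+σ²/2)T) / (σ√T) = (ln(197.72/228.2) + (0.0772+0.3246²/2)·1.9981) / 0.458836 = (-0.143371 + 0.259518) / 0.458836 = 0.253136
d₂ = d₁ − σ√T = 0.253136 − 0.458836 = -0.205700
e^{−rT} = e^{−0.0772·1.9981} = 0.857055
N(d₁) = 0.599918,  N(d₂) = 0.418513
Call price V = S·N(d₁) − K·e^{−rT}·N(d₂) = 118.615877 − 81.852701 = 36.763176
φ(d₁) = (1/√(2π))·e^{−d₁²/2} = 0.386363
Θ = −S·φ(d₁)·σ/(2√T) − r·K·e^{−rT}·N(d₂) = −8.771144 − 6.319029 = -15.090173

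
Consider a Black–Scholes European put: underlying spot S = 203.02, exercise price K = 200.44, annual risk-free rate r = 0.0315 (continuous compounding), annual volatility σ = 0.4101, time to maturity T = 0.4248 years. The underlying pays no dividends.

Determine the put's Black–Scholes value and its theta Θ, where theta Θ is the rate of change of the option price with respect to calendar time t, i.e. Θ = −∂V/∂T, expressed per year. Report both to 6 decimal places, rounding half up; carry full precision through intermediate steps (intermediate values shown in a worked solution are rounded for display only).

σ√T = 0.4101·√0.4248 = 0.267290
d₁ = (ln(S/K) + (r+σ²/2)T) / (σ√T) = (ln(203.02/200.44) + (0.0315+0.4101²/2)·0.4248) / 0.267290 = (0.012790 + 0.049103) / 0.267290 = 0.231556
d₂ = d₁ − σ√T = 0.231556 − 0.267290 = -0.035733
e^{−rT} = e^{−0.0315·0.4248} = 0.986708
N(−d₁) = 0.408441,  N(−d₂) = 0.514252
Put price V = K·e^{−rT}·N(−d₂) − S·N(−d₁) = 101.706658 − 82.921752 = 18.784906
φ(d₁) = (1/√(2π))·e^{−d₁²/2} = 0.388389
Θ = −S·φ(d₁)·σ/(2√T) + r·K·e^{−rT}·N(−d₂) = −24.806948 + 3.203760 = -21.603188

price = 18.784906
Θ = -21.603188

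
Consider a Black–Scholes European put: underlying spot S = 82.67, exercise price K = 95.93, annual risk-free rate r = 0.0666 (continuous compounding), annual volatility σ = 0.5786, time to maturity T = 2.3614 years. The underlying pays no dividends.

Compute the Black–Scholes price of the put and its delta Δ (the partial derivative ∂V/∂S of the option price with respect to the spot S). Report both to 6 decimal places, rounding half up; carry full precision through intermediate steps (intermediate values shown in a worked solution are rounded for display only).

σ√T = 0.5786·√2.3614 = 0.889126
d₁ = (ln(S/K) + (r+σ²/2)T) / (σ√T) = (ln(82.67/95.93) + (0.0666+0.5786²/2)·2.3614) / 0.889126 = (-0.148762 + 0.552542) / 0.889126 = 0.454131
d₂ = d₁ − σ√T = 0.454131 − 0.889126 = -0.434995
e^{−rT} = e^{−0.0666·2.3614} = 0.854474
N(−d₁) = 0.324867,  N(−d₂) = 0.668217
Put price V = K·e^{−rT}·N(−d₂) − S·N(−d₁) = 54.773530 − 26.856777 = 27.916753
Δ = −N(−d₁) = -0.324867

price = 27.916753
Δ = -0.324867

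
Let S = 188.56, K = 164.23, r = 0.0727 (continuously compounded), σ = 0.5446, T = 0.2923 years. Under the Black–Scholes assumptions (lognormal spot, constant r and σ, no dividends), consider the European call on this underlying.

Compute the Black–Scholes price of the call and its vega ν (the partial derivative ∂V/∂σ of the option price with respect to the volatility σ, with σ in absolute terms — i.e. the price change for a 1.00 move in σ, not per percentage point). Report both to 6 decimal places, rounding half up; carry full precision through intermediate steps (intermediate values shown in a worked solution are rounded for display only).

σ√T = 0.5446·√0.2923 = 0.294437
d₁ = (ln(S/K) + (r+σ²/2)T) / (σ√T) = (ln(188.56/164.23) + (0.0727+0.5446²/2)·0.2923) / 0.294437 = (0.138148 + 0.064597) / 0.294437 = 0.688586
d₂ = d₁ − σ√T = 0.688586 − 0.294437 = 0.394149
e^{−rT} = e^{−0.0727·0.2923} = 0.978974
N(d₁) = 0.754458,  N(d₂) = 0.653265
Call price V = S·N(d₁) − K·e^{−rT}·N(d₂) = 142.260627 − 105.029861 = 37.230766
φ(d₁) = (1/√(2π))·e^{−d₁²/2} = 0.314738
ν = S·φ(d₁)·√T = 32.085845

price = 37.230766
ν = 32.085845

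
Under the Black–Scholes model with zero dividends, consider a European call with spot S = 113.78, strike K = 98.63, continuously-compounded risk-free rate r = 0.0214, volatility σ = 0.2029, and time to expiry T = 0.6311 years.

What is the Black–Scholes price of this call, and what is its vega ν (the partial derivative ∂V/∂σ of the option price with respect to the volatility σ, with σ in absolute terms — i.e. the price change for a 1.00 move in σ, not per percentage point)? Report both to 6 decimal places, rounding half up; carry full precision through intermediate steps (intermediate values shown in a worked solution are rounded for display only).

price = 17.964917
ν = 20.759742

σ√T = 0.2029·√0.6311 = 0.161187
d₁ = (ln(S/K) + (r+σ²/2)T) / (σ√T) = (ln(113.78/98.63) + (0.0214+0.2029²/2)·0.6311) / 0.161187 = (0.142891 + 0.026496) / 0.161187 = 1.050873
d₂ = d₁ − σ√T = 1.050873 − 0.161187 = 0.889686
e^{−rT} = e^{−0.0214·0.6311} = 0.986585
N(d₁) = 0.853342,  N(d₂) = 0.813183
Call price V = S·N(d₁) − K·e^{−rT}·N(d₂) = 97.093202 − 79.128285 = 17.964917
φ(d₁) = (1/√(2π))·e^{−d₁²/2} = 0.229671
ν = S·φ(d₁)·√T = 20.759742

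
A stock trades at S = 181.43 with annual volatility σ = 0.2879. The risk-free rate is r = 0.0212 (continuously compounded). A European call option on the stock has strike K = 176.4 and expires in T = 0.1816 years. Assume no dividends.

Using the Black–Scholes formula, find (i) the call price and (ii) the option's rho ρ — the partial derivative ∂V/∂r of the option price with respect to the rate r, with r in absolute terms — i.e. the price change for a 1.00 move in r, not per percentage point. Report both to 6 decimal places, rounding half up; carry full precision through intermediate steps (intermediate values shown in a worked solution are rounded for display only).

σ√T = 0.2879·√0.1816 = 0.122687
d₁ = (ln(S/K) + (r+σ²/2)T) / (σ√T) = (ln(181.43/176.4) + (0.0212+0.2879²/2)·0.1816) / 0.122687 = (0.028116 + 0.011376) / 0.122687 = 0.321890
d₂ = d₁ − σ√T = 0.321890 − 0.122687 = 0.199202
e^{−rT} = e^{−0.0212·0.1816} = 0.996157
N(d₁) = 0.626232,  N(d₂) = 0.578948
Call price V = S·N(d₁) − K·e^{−rT}·N(d₂) = 113.617243 − 101.733963 = 11.883281
ρ = K·T·e^{−rT}·N(d₂) = 18.474888

price = 11.883281
ρ = 18.474888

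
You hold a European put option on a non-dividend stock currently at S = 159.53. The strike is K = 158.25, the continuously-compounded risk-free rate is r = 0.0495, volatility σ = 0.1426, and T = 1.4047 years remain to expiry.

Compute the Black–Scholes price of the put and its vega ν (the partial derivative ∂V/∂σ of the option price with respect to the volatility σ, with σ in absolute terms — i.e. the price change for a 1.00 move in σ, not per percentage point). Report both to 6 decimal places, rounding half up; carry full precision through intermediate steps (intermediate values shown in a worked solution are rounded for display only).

price = 5.455546
ν = 65.070039

σ√T = 0.1426·√1.4047 = 0.169010
d₁ = (ln(S/K) + (r+σ²/2)T) / (σ√T) = (ln(159.53/158.25) + (0.0495+0.1426²/2)·1.4047) / 0.169010 = (0.008056 + 0.083815) / 0.169010 = 0.543583
d₂ = d₁ − σ√T = 0.543583 − 0.169010 = 0.374573
e^{−rT} = e^{−0.0495·1.4047} = 0.932830
N(−d₁) = 0.293364,  N(−d₂) = 0.353989
Put price V = K·e^{−rT}·N(−d₂) − S·N(−d₁) = 52.255953 − 46.800407 = 5.455546
φ(d₁) = (1/√(2π))·e^{−d₁²/2} = 0.344149
ν = S·φ(d₁)·√T = 65.070039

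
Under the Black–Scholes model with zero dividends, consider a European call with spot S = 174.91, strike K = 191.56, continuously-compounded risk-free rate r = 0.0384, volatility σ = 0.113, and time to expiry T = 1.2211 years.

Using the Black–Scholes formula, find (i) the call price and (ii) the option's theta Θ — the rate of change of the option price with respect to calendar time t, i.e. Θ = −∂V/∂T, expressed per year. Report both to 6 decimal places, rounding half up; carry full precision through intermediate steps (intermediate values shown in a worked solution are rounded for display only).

σ√T = 0.113·√1.2211 = 0.124869
d₁ = (ln(S/K) + (r+σ²/2)T) / (σ√T) = (ln(174.91/191.56) + (0.0384+0.113²/2)·1.2211) / 0.124869 = (-0.090930 + 0.054686) / 0.124869 = -0.290250
d₂ = d₁ − σ√T = -0.290250 − 0.124869 = -0.415119
e^{−rT} = e^{−0.0384·1.2211} = 0.954192
N(d₁) = 0.385813,  N(d₂) = 0.339027
Call price V = S·N(d₁) − K·e^{−rT}·N(d₂) = 67.482470 − 61.969155 = 5.513315
φ(d₁) = (1/√(2π))·e^{−d₁²/2} = 0.382487
Θ = −S·φ(d₁)·σ/(2√T) − r·K·e^{−rT}·N(d₂) = −3.420613 − 2.379616 = -5.800229

price = 5.513315
Θ = -5.800229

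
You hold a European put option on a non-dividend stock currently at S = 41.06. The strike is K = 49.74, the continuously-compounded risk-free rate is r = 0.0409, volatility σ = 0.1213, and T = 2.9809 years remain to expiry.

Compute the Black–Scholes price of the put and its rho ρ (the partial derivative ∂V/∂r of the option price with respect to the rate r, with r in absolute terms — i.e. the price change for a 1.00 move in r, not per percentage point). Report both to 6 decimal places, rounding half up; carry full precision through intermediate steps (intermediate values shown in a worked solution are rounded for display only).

σ√T = 0.1213·√2.9809 = 0.209428
d₁ = (ln(S/K) + (r+σ²/2)T) / (σ√T) = (ln(41.06/49.74) + (0.0409+0.1213²/2)·2.9809) / 0.209428 = (-0.191775 + 0.143849) / 0.209428 = -0.228843
d₂ = d₁ − σ√T = -0.228843 − 0.209428 = -0.438271
e^{−rT} = e^{−0.0409·2.9809} = 0.885220
N(−d₁) = 0.590505,  N(−d₂) = 0.669405
Put price V = K·e^{−rT}·N(−d₂) − S·N(−d₁) = 29.474483 − 24.246123 = 5.228360
ρ = −K·T·e^{−rT}·N(−d₂) = -87.860486

price = 5.228360
ρ = -87.860486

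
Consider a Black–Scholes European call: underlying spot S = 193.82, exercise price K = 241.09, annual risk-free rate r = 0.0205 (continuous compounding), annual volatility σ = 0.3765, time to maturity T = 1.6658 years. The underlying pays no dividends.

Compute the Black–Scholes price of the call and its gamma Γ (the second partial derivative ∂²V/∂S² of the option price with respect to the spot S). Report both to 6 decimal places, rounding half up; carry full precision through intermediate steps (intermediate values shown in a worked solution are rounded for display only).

price = 24.218102
Γ = 0.004197

σ√T = 0.3765·√1.6658 = 0.485933
d₁ = (ln(S/K) + (r+σ²/2)T) / (σ√T) = (ln(193.82/241.09) + (0.0205+0.3765²/2)·1.6658) / 0.485933 = (-0.218240 + 0.152214) / 0.485933 = -0.135875
d₂ = d₁ − σ√T = -0.135875 − 0.485933 = -0.621808
e^{−rT} = e^{−0.0205·1.6658} = 0.966428
N(d₁) = 0.445960,  N(d₂) = 0.267034
Call price V = S·N(d₁) − K·e^{−rT}·N(d₂) = 86.435990 − 62.217888 = 24.218102
φ(d₁) = (1/√(2π))·e^{−d₁²/2} = 0.395277
Γ = φ(d₁) / (S·σ·√T) = 0.004197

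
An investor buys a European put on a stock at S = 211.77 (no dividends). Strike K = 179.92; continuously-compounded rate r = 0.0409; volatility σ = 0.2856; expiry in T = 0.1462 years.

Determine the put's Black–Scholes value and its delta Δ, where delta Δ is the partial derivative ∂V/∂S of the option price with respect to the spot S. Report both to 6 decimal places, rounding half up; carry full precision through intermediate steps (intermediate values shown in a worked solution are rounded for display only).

σ√T = 0.2856·√0.1462 = 0.109202
d₁ = (ln(S/K) + (r+σ²/2)T) / (σ√T) = (ln(211.77/179.92) + (0.0409+0.2856²/2)·0.1462) / 0.109202 = (0.162988 + 0.011942) / 0.109202 = 1.601895
d₂ = d₁ − σ√T = 1.601895 − 0.109202 = 1.492692
e^{−rT} = e^{−0.0409·0.1462} = 0.994038
N(−d₁) = 0.054589,  N(−d₂) = 0.067759
Put price V = K·e^{−rT}·N(−d₂) − S·N(−d₁) = 12.118495 − 11.560408 = 0.558087
Δ = −N(−d₁) = -0.054589

price = 0.558087
Δ = -0.054589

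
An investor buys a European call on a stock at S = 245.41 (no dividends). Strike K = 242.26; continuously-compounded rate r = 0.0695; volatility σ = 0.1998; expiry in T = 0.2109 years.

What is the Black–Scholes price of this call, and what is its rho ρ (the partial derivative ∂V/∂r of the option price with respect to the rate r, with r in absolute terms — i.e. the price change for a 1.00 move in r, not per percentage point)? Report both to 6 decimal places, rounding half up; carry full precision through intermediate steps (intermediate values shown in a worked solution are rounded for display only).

price = 12.592299
ρ = 30.235096

σ√T = 0.1998·√0.2109 = 0.091756
d₁ = (ln(S/K) + (r+σ²/2)T) / (σ√T) = (ln(245.41/242.26) + (0.0695+0.1998²/2)·0.2109) / 0.091756 = (0.012919 + 0.018867) / 0.091756 = 0.346418
d₂ = d₁ − σ√T = 0.346418 − 0.091756 = 0.254662
e^{−rT} = e^{−0.0695·0.2109} = 0.985449
N(d₁) = 0.635486,  N(d₂) = 0.600508
Call price V = S·N(d₁) − K·e^{−rT}·N(d₂) = 155.954537 − 143.362237 = 12.592299
ρ = K·T·e^{−rT}·N(d₂) = 30.235096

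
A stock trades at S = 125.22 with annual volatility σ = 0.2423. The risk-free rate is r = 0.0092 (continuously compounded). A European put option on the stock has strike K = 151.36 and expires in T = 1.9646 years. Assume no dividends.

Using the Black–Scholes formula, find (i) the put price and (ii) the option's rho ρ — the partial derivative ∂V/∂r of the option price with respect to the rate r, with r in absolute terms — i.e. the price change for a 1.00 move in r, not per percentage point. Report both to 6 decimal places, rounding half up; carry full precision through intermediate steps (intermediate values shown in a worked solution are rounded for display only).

price = 32.455391
ρ = -219.058332

σ√T = 0.2423·√1.9646 = 0.339618
d₁ = (ln(S/K) + (r+σ²/2)T) / (σ√T) = (ln(125.22/151.36) + (0.0092+0.2423²/2)·1.9646) / 0.339618 = (-0.189589 + 0.075744) / 0.339618 = -0.335213
d₂ = d₁ − σ√T = -0.335213 − 0.339618 = -0.674831
e^{−rT} = e^{−0.0092·1.9646} = 0.982088
N(−d₁) = 0.631268,  N(−d₂) = 0.750109
Put price V = K·e^{−rT}·N(−d₂) − S·N(−d₁) = 111.502765 − 79.047373 = 32.455391
ρ = −K·T·e^{−rT}·N(−d₂) = -219.058332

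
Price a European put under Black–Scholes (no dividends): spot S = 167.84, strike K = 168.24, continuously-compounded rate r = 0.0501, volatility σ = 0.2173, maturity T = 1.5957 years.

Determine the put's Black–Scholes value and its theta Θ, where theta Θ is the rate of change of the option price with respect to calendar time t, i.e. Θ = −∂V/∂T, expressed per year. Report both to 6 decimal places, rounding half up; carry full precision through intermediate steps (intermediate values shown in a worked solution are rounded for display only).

σ√T = 0.2173·√1.5957 = 0.274496
d₁ = (ln(S/K) + (r+σ²/2)T) / (σ√T) = (ln(167.84/168.24) + (0.0501+0.2173²/2)·1.5957) / 0.274496 = (-0.002380 + 0.117618) / 0.274496 = 0.419818
d₂ = d₁ − σ√T = 0.419818 − 0.274496 = 0.145322
e^{−rT} = e^{−0.0501·1.5957} = 0.923168
N(−d₁) = 0.337309,  N(−d₂) = 0.442228
Put price V = K·e^{−rT}·N(−d₂) − S·N(−d₁) = 68.684112 − 56.613997 = 12.070115
φ(d₁) = (1/√(2π))·e^{−d₁²/2} = 0.365291
Θ = −S·φ(d₁)·σ/(2√T) + r·K·e^{−rT}·N(−d₂) = −5.273369 + 3.441074 = -1.832294

price = 12.070115
Θ = -1.832294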